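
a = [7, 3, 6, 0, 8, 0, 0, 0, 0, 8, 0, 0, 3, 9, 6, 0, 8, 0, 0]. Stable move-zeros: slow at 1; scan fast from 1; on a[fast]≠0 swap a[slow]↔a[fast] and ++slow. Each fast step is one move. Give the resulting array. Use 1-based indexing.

[7, 3, 6, 8, 8, 3, 9, 6, 8, 0, 0, 0, 0, 0, 0, 0, 0, 0, 0]

slow=1 fast=1: a[fast]=7≠0 swap→a[1]=7, slow++,fast++
slow=2 fast=2: a[fast]=3≠0 swap→a[2]=3, slow++,fast++
slow=3 fast=3: a[fast]=6≠0 swap→a[3]=6, slow++,fast++
slow=4 fast=4: a[fast]=0, fast++
slow=4 fast=5: a[fast]=8≠0 swap→a[4]=8, slow++,fast++
slow=5 fast=6: a[fast]=0, fast++
slow=5 fast=7: a[fast]=0, fast++
slow=5 fast=8: a[fast]=0, fast++
slow=5 fast=9: a[fast]=0, fast++
slow=5 fast=10: a[fast]=8≠0 swap→a[5]=8, slow++,fast++
slow=6 fast=11: a[fast]=0, fast++
slow=6 fast=12: a[fast]=0, fast++
slow=6 fast=13: a[fast]=3≠0 swap→a[6]=3, slow++,fast++
slow=7 fast=14: a[fast]=9≠0 swap→a[7]=9, slow++,fast++
slow=8 fast=15: a[fast]=6≠0 swap→a[8]=6, slow++,fast++
slow=9 fast=16: a[fast]=0, fast++
slow=9 fast=17: a[fast]=8≠0 swap→a[9]=8, slow++,fast++
slow=10 fast=18: a[fast]=0, fast++
slow=10 fast=19: a[fast]=0, fast++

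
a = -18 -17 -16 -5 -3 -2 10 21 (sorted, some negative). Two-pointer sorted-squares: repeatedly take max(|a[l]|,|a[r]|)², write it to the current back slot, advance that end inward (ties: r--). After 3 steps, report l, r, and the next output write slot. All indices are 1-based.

l=3, r=7, next write slot=5

[1,8] |-18|<=|21| out[8]=441 → r--
[1,7] |-18|>|10| out[7]=324 → l++
[2,7] |-17|>|10| out[6]=289 → l++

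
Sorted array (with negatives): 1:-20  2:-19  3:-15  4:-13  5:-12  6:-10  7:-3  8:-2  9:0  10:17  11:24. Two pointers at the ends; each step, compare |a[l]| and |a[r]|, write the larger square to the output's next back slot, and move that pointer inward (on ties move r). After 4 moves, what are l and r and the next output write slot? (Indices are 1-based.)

[1,11] |-20|<=|24| out[11]=576 → r--
[1,10] |-20|>|17| out[10]=400 → l++
[2,10] |-19|>|17| out[9]=361 → l++
[3,10] |-15|<=|17| out[8]=289 → r--

l=3, r=9, next write slot=7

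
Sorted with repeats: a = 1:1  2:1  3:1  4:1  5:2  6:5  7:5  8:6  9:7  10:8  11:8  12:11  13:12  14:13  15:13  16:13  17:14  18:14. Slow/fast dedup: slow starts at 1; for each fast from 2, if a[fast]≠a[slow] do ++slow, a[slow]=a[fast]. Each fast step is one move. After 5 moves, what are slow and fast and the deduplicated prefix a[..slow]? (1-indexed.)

slow=3, fast=7, prefix=[1, 2, 5]

slow=1 fast=2: a[fast]=1=a[slow] dup, fast++
slow=1 fast=3: a[fast]=1=a[slow] dup, fast++
slow=1 fast=4: a[fast]=1=a[slow] dup, fast++
slow=1 fast=5: a[fast]=2≠a[slow]=1 write a[2]=2, slow++,fast++
slow=2 fast=6: a[fast]=5≠a[slow]=2 write a[3]=5, slow++,fast++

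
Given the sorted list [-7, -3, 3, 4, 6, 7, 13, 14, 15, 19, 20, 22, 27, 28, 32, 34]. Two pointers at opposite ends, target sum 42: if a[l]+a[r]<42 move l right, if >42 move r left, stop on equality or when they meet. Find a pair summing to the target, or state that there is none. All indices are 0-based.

l=0 r=15: -7+34=27 <42, l++
l=1 r=15: -3+34=31 <42, l++
l=2 r=15: 3+34=37 <42, l++
l=3 r=15: 4+34=38 <42, l++
l=4 r=15: 6+34=40 <42, l++
l=5 r=15: 7+34=41 <42, l++
l=6 r=15: 13+34=47 >42, r--
l=6 r=14: 13+32=45 >42, r--
l=6 r=13: 13+28=41 <42, l++
l=7 r=13: 14+28=42, found

(14, 28)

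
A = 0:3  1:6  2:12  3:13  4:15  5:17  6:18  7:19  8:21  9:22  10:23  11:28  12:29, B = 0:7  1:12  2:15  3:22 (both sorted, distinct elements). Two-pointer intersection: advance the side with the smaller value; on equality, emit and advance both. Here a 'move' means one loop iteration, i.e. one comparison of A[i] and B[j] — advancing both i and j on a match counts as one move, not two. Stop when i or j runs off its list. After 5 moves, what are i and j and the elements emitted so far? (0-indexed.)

[i=0,j=0] 3<7 → i++
[i=1,j=0] 6<7 → i++
[i=2,j=0] 12>7 → j++
[i=2,j=1] 12==12 emit → i++,j++
[i=3,j=2] 13<15 → i++

i=4, j=2, emitted=[12]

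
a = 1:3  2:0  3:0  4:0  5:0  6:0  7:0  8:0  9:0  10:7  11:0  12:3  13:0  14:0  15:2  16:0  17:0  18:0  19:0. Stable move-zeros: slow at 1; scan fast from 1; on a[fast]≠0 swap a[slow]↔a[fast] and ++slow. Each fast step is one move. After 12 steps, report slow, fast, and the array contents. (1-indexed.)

slow=1 fast=1: a[fast]=3≠0 swap→a[1]=3, slow++,fast++
slow=2 fast=2: a[fast]=0, fast++
slow=2 fast=3: a[fast]=0, fast++
slow=2 fast=4: a[fast]=0, fast++
slow=2 fast=5: a[fast]=0, fast++
slow=2 fast=6: a[fast]=0, fast++
slow=2 fast=7: a[fast]=0, fast++
slow=2 fast=8: a[fast]=0, fast++
slow=2 fast=9: a[fast]=0, fast++
slow=2 fast=10: a[fast]=7≠0 swap→a[2]=7, slow++,fast++
slow=3 fast=11: a[fast]=0, fast++
slow=3 fast=12: a[fast]=3≠0 swap→a[3]=3, slow++,fast++

slow=4, fast=13, a=[3, 7, 3, 0, 0, 0, 0, 0, 0, 0, 0, 0, 0, 0, 2, 0, 0, 0, 0]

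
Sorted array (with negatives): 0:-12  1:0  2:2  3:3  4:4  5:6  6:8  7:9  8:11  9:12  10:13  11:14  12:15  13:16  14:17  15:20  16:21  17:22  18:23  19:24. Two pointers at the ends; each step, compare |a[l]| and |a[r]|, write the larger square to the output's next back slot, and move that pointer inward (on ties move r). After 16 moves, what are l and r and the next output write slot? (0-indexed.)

l=1, r=4, next write slot=3

l=0 r=19: |-12|<=|24| out[19]=576, r--
l=0 r=18: |-12|<=|23| out[18]=529, r--
l=0 r=17: |-12|<=|22| out[17]=484, r--
l=0 r=16: |-12|<=|21| out[16]=441, r--
l=0 r=15: |-12|<=|20| out[15]=400, r--
l=0 r=14: |-12|<=|17| out[14]=289, r--
l=0 r=13: |-12|<=|16| out[13]=256, r--
l=0 r=12: |-12|<=|15| out[12]=225, r--
l=0 r=11: |-12|<=|14| out[11]=196, r--
l=0 r=10: |-12|<=|13| out[10]=169, r--
l=0 r=9: |-12|<=|12| out[9]=144, r--
l=0 r=8: |-12|>|11| out[8]=144, l++
l=1 r=8: |0|<=|11| out[7]=121, r--
l=1 r=7: |0|<=|9| out[6]=81, r--
l=1 r=6: |0|<=|8| out[5]=64, r--
l=1 r=5: |0|<=|6| out[4]=36, r--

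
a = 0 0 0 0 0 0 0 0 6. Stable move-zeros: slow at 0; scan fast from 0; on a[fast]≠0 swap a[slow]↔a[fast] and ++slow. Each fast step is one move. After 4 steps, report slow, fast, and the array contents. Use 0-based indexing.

slow=0, fast=4, a=[0, 0, 0, 0, 0, 0, 0, 0, 6]

slow=0 fast=0: a[fast]=0, fast++
slow=0 fast=1: a[fast]=0, fast++
slow=0 fast=2: a[fast]=0, fast++
slow=0 fast=3: a[fast]=0, fast++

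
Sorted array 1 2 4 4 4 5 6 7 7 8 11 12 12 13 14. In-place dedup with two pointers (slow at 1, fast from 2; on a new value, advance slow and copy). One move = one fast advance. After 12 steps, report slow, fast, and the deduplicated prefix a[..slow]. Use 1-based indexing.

slow=1 fast=2: a[fast]=2≠a[slow]=1 write a[2]=2, slow++,fast++
slow=2 fast=3: a[fast]=4≠a[slow]=2 write a[3]=4, slow++,fast++
slow=3 fast=4: a[fast]=4=a[slow] dup, fast++
slow=3 fast=5: a[fast]=4=a[slow] dup, fast++
slow=3 fast=6: a[fast]=5≠a[slow]=4 write a[4]=5, slow++,fast++
slow=4 fast=7: a[fast]=6≠a[slow]=5 write a[5]=6, slow++,fast++
slow=5 fast=8: a[fast]=7≠a[slow]=6 write a[6]=7, slow++,fast++
slow=6 fast=9: a[fast]=7=a[slow] dup, fast++
slow=6 fast=10: a[fast]=8≠a[slow]=7 write a[7]=8, slow++,fast++
slow=7 fast=11: a[fast]=11≠a[slow]=8 write a[8]=11, slow++,fast++
slow=8 fast=12: a[fast]=12≠a[slow]=11 write a[9]=12, slow++,fast++
slow=9 fast=13: a[fast]=12=a[slow] dup, fast++

slow=9, fast=14, prefix=[1, 2, 4, 5, 6, 7, 8, 11, 12]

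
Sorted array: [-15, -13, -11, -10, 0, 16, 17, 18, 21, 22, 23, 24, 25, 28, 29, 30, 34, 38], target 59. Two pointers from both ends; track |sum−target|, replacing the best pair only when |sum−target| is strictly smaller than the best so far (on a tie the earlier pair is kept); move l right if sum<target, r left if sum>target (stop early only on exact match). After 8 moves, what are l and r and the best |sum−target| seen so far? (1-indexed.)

l=1 r=18: -15+38=23 d=36 *, l++
l=2 r=18: -13+38=25 d=34 *, l++
l=3 r=18: -11+38=27 d=32 *, l++
l=4 r=18: -10+38=28 d=31 *, l++
l=5 r=18: 0+38=38 d=21 *, l++
l=6 r=18: 16+38=54 d=5 *, l++
l=7 r=18: 17+38=55 d=4 *, l++
l=8 r=18: 18+38=56 d=3 *, l++

l=9, r=18, best |Δ|=3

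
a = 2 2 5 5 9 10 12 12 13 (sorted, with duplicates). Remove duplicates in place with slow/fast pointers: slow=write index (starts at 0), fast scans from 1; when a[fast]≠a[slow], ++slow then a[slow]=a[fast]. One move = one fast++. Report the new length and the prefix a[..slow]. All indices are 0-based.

(s=0,f=1) a[fast]=2=a[slow] dup → fast++
(s=0,f=2) a[fast]=5≠a[slow]=2 write a[1]=5 → slow++,fast++
(s=1,f=3) a[fast]=5=a[slow] dup → fast++
(s=1,f=4) a[fast]=9≠a[slow]=5 write a[2]=9 → slow++,fast++
(s=2,f=5) a[fast]=10≠a[slow]=9 write a[3]=10 → slow++,fast++
(s=3,f=6) a[fast]=12≠a[slow]=10 write a[4]=12 → slow++,fast++
(s=4,f=7) a[fast]=12=a[slow] dup → fast++
(s=4,f=8) a[fast]=13≠a[slow]=12 write a[5]=13 → slow++,fast++

length 6; prefix = [2, 5, 9, 10, 12, 13]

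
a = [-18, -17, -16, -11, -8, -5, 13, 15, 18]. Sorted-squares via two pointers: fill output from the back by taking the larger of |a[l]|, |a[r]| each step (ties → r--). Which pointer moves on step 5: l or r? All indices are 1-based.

[1,9] |-18|<=|18| out[9]=324 → r--
[1,8] |-18|>|15| out[8]=324 → l++
[2,8] |-17|>|15| out[7]=289 → l++
[3,8] |-16|>|15| out[6]=256 → l++
[4,8] |-11|<=|15| out[5]=225 → r--

r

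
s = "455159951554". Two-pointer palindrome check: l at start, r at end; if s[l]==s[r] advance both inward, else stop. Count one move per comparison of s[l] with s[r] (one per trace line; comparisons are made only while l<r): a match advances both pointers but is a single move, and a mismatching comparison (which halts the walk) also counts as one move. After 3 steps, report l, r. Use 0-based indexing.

l=3, r=8

[0,11] '4'=='4' → l++,r--
[1,10] '5'=='5' → l++,r--
[2,9] '5'=='5' → l++,r--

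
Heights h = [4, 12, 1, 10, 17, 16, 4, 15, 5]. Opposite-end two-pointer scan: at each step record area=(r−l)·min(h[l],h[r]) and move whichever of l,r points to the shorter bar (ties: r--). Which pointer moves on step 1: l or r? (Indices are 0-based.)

l

l=0 r=8: min(4,5)*8=32 best=32 *, l++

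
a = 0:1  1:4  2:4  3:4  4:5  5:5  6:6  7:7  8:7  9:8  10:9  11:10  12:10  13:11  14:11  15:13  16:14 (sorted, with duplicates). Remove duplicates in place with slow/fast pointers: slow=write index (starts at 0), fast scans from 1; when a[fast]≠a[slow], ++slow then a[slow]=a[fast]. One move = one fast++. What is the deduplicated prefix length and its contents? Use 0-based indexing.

length 11; prefix = [1, 4, 5, 6, 7, 8, 9, 10, 11, 13, 14]

(s=0,f=1) a[fast]=4≠a[slow]=1 write a[1]=4 → slow++,fast++
(s=1,f=2) a[fast]=4=a[slow] dup → fast++
(s=1,f=3) a[fast]=4=a[slow] dup → fast++
(s=1,f=4) a[fast]=5≠a[slow]=4 write a[2]=5 → slow++,fast++
(s=2,f=5) a[fast]=5=a[slow] dup → fast++
(s=2,f=6) a[fast]=6≠a[slow]=5 write a[3]=6 → slow++,fast++
(s=3,f=7) a[fast]=7≠a[slow]=6 write a[4]=7 → slow++,fast++
(s=4,f=8) a[fast]=7=a[slow] dup → fast++
(s=4,f=9) a[fast]=8≠a[slow]=7 write a[5]=8 → slow++,fast++
(s=5,f=10) a[fast]=9≠a[slow]=8 write a[6]=9 → slow++,fast++
(s=6,f=11) a[fast]=10≠a[slow]=9 write a[7]=10 → slow++,fast++
(s=7,f=12) a[fast]=10=a[slow] dup → fast++
(s=7,f=13) a[fast]=11≠a[slow]=10 write a[8]=11 → slow++,fast++
(s=8,f=14) a[fast]=11=a[slow] dup → fast++
(s=8,f=15) a[fast]=13≠a[slow]=11 write a[9]=13 → slow++,fast++
(s=9,f=16) a[fast]=14≠a[slow]=13 write a[10]=14 → slow++,fast++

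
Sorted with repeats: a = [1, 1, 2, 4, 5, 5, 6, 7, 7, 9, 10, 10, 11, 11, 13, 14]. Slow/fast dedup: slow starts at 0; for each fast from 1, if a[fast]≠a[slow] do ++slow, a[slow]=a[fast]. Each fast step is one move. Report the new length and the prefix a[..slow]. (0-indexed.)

length 11; prefix = [1, 2, 4, 5, 6, 7, 9, 10, 11, 13, 14]

(s=0,f=1) a[fast]=1=a[slow] dup → fast++
(s=0,f=2) a[fast]=2≠a[slow]=1 write a[1]=2 → slow++,fast++
(s=1,f=3) a[fast]=4≠a[slow]=2 write a[2]=4 → slow++,fast++
(s=2,f=4) a[fast]=5≠a[slow]=4 write a[3]=5 → slow++,fast++
(s=3,f=5) a[fast]=5=a[slow] dup → fast++
(s=3,f=6) a[fast]=6≠a[slow]=5 write a[4]=6 → slow++,fast++
(s=4,f=7) a[fast]=7≠a[slow]=6 write a[5]=7 → slow++,fast++
(s=5,f=8) a[fast]=7=a[slow] dup → fast++
(s=5,f=9) a[fast]=9≠a[slow]=7 write a[6]=9 → slow++,fast++
(s=6,f=10) a[fast]=10≠a[slow]=9 write a[7]=10 → slow++,fast++
(s=7,f=11) a[fast]=10=a[slow] dup → fast++
(s=7,f=12) a[fast]=11≠a[slow]=10 write a[8]=11 → slow++,fast++
(s=8,f=13) a[fast]=11=a[slow] dup → fast++
(s=8,f=14) a[fast]=13≠a[slow]=11 write a[9]=13 → slow++,fast++
(s=9,f=15) a[fast]=14≠a[slow]=13 write a[10]=14 → slow++,fast++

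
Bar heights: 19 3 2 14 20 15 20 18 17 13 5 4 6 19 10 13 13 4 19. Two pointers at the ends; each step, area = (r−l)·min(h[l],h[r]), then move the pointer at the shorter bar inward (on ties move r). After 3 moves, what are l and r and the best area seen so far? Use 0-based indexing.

l=0 r=18: min(19,19)*18=342 best=342 *, r--
l=0 r=17: min(19,4)*17=68 best=342, r--
l=0 r=16: min(19,13)*16=208 best=342, r--

l=0, r=15, best area=342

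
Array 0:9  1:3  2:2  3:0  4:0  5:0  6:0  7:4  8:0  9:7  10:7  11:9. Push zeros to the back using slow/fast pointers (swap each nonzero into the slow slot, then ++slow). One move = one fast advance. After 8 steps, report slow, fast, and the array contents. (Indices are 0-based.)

slow=4, fast=8, a=[9, 3, 2, 4, 0, 0, 0, 0, 0, 7, 7, 9]

slow=0 fast=0: a[fast]=9≠0 swap→a[0]=9, slow++,fast++
slow=1 fast=1: a[fast]=3≠0 swap→a[1]=3, slow++,fast++
slow=2 fast=2: a[fast]=2≠0 swap→a[2]=2, slow++,fast++
slow=3 fast=3: a[fast]=0, fast++
slow=3 fast=4: a[fast]=0, fast++
slow=3 fast=5: a[fast]=0, fast++
slow=3 fast=6: a[fast]=0, fast++
slow=3 fast=7: a[fast]=4≠0 swap→a[3]=4, slow++,fast++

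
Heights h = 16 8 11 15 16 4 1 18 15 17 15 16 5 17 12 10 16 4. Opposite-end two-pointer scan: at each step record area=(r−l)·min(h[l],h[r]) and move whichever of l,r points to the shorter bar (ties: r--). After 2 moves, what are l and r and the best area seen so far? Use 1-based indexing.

[1,18] min(16,4)*17=68 best=68 * → r--
[1,17] min(16,16)*16=256 best=256 * → r--

l=1, r=16, best area=256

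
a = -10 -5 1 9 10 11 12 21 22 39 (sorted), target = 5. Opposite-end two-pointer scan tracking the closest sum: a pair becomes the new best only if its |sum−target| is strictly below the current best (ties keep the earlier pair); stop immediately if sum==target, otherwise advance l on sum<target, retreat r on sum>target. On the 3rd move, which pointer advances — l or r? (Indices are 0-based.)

r

[0,9] -10+39=29 d=24 * → r--
[0,8] -10+22=12 d=7 * → r--
[0,7] -10+21=11 d=6 * → r--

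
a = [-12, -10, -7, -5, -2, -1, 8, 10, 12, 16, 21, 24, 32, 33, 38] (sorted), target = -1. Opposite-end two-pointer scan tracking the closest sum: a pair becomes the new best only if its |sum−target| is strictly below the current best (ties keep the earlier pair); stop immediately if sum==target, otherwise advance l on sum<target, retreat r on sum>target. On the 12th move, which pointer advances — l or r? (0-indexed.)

l

l=0 r=14: -12+38=26 d=27 *, r--
l=0 r=13: -12+33=21 d=22 *, r--
l=0 r=12: -12+32=20 d=21 *, r--
l=0 r=11: -12+24=12 d=13 *, r--
l=0 r=10: -12+21=9 d=10 *, r--
l=0 r=9: -12+16=4 d=5 *, r--
l=0 r=8: -12+12=0 d=1 *, r--
l=0 r=7: -12+10=-2 d=1, l++
l=1 r=7: -10+10=0 d=1, r--
l=1 r=6: -10+8=-2 d=1, l++
l=2 r=6: -7+8=1 d=2, r--
l=2 r=5: -7+-1=-8 d=7, l++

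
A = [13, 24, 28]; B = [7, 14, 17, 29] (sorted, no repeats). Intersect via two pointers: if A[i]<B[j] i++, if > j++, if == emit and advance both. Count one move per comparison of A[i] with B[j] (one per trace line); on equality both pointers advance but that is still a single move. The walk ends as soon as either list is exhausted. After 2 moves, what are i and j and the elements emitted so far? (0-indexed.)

i=1, j=1, emitted=[]

[i=0,j=0] 13>7 → j++
[i=0,j=1] 13<14 → i++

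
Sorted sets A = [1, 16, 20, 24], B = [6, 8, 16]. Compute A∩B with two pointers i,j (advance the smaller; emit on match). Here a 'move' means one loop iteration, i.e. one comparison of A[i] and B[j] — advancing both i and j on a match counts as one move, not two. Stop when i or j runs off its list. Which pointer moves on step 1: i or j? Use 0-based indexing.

i

i=0 j=0: 1<6, i++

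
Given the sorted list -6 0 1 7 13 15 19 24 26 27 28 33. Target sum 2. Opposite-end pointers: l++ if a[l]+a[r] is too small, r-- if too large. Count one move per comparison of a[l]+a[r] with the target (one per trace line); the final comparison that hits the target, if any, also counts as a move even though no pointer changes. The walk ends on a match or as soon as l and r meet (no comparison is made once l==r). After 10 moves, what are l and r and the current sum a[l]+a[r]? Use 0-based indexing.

l=1, r=2, sum=1

[0,11] -6+33=27 >2 → r--
[0,10] -6+28=22 >2 → r--
[0,9] -6+27=21 >2 → r--
[0,8] -6+26=20 >2 → r--
[0,7] -6+24=18 >2 → r--
[0,6] -6+19=13 >2 → r--
[0,5] -6+15=9 >2 → r--
[0,4] -6+13=7 >2 → r--
[0,3] -6+7=1 <2 → l++
[1,3] 0+7=7 >2 → r--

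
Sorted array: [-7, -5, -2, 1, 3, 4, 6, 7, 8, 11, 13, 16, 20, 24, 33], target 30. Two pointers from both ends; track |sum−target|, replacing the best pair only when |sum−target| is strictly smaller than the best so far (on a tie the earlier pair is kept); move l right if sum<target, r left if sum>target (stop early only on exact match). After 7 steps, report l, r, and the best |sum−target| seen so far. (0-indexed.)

l=6, r=13, best |Δ|=1

[0,14] -7+33=26 d=4 * → l++
[1,14] -5+33=28 d=2 * → l++
[2,14] -2+33=31 d=1 * → r--
[2,13] -2+24=22 d=8 → l++
[3,13] 1+24=25 d=5 → l++
[4,13] 3+24=27 d=3 → l++
[5,13] 4+24=28 d=2 → l++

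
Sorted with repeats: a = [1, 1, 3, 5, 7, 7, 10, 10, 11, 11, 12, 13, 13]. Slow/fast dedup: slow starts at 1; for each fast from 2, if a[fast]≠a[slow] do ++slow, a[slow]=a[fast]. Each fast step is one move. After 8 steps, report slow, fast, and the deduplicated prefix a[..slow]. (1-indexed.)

(s=1,f=2) a[fast]=1=a[slow] dup → fast++
(s=1,f=3) a[fast]=3≠a[slow]=1 write a[2]=3 → slow++,fast++
(s=2,f=4) a[fast]=5≠a[slow]=3 write a[3]=5 → slow++,fast++
(s=3,f=5) a[fast]=7≠a[slow]=5 write a[4]=7 → slow++,fast++
(s=4,f=6) a[fast]=7=a[slow] dup → fast++
(s=4,f=7) a[fast]=10≠a[slow]=7 write a[5]=10 → slow++,fast++
(s=5,f=8) a[fast]=10=a[slow] dup → fast++
(s=5,f=9) a[fast]=11≠a[slow]=10 write a[6]=11 → slow++,fast++

slow=6, fast=10, prefix=[1, 3, 5, 7, 10, 11]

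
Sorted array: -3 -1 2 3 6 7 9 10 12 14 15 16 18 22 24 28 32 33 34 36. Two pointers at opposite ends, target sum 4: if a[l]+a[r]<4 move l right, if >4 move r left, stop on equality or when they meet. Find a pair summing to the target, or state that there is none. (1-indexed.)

(-3, 7)

[1,20] -3+36=33 >4 → r--
[1,19] -3+34=31 >4 → r--
[1,18] -3+33=30 >4 → r--
[1,17] -3+32=29 >4 → r--
[1,16] -3+28=25 >4 → r--
[1,15] -3+24=21 >4 → r--
[1,14] -3+22=19 >4 → r--
[1,13] -3+18=15 >4 → r--
[1,12] -3+16=13 >4 → r--
[1,11] -3+15=12 >4 → r--
[1,10] -3+14=11 >4 → r--
[1,9] -3+12=9 >4 → r--
[1,8] -3+10=7 >4 → r--
[1,7] -3+9=6 >4 → r--
[1,6] -3+7=4 → found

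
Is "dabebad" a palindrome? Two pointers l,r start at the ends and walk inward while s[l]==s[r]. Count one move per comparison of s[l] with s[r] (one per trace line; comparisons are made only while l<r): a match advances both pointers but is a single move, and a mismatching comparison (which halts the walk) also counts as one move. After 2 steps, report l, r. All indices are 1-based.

l=3, r=5

l=1 r=7: 'd'=='d', l++,r--
l=2 r=6: 'a'=='a', l++,r--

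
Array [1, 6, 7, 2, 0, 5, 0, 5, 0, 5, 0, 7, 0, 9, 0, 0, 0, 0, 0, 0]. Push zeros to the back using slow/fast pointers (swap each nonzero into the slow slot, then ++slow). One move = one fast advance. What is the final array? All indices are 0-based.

[1, 6, 7, 2, 5, 5, 5, 7, 9, 0, 0, 0, 0, 0, 0, 0, 0, 0, 0, 0]

slow=0 fast=0: a[fast]=1≠0 swap→a[0]=1, slow++,fast++
slow=1 fast=1: a[fast]=6≠0 swap→a[1]=6, slow++,fast++
slow=2 fast=2: a[fast]=7≠0 swap→a[2]=7, slow++,fast++
slow=3 fast=3: a[fast]=2≠0 swap→a[3]=2, slow++,fast++
slow=4 fast=4: a[fast]=0, fast++
slow=4 fast=5: a[fast]=5≠0 swap→a[4]=5, slow++,fast++
slow=5 fast=6: a[fast]=0, fast++
slow=5 fast=7: a[fast]=5≠0 swap→a[5]=5, slow++,fast++
slow=6 fast=8: a[fast]=0, fast++
slow=6 fast=9: a[fast]=5≠0 swap→a[6]=5, slow++,fast++
slow=7 fast=10: a[fast]=0, fast++
slow=7 fast=11: a[fast]=7≠0 swap→a[7]=7, slow++,fast++
slow=8 fast=12: a[fast]=0, fast++
slow=8 fast=13: a[fast]=9≠0 swap→a[8]=9, slow++,fast++
slow=9 fast=14: a[fast]=0, fast++
slow=9 fast=15: a[fast]=0, fast++
slow=9 fast=16: a[fast]=0, fast++
slow=9 fast=17: a[fast]=0, fast++
slow=9 fast=18: a[fast]=0, fast++
slow=9 fast=19: a[fast]=0, fast++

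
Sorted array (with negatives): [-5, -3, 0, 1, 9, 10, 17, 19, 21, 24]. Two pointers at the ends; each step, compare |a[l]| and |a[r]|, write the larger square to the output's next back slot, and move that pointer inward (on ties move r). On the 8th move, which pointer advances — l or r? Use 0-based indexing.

l=0 r=9: |-5|<=|24| out[9]=576, r--
l=0 r=8: |-5|<=|21| out[8]=441, r--
l=0 r=7: |-5|<=|19| out[7]=361, r--
l=0 r=6: |-5|<=|17| out[6]=289, r--
l=0 r=5: |-5|<=|10| out[5]=100, r--
l=0 r=4: |-5|<=|9| out[4]=81, r--
l=0 r=3: |-5|>|1| out[3]=25, l++
l=1 r=3: |-3|>|1| out[2]=9, l++

l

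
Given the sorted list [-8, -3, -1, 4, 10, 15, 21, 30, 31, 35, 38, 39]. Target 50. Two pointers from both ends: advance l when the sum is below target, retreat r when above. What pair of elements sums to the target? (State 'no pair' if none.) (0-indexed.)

(15, 35)

[0,11] -8+39=31 <50 → l++
[1,11] -3+39=36 <50 → l++
[2,11] -1+39=38 <50 → l++
[3,11] 4+39=43 <50 → l++
[4,11] 10+39=49 <50 → l++
[5,11] 15+39=54 >50 → r--
[5,10] 15+38=53 >50 → r--
[5,9] 15+35=50 → found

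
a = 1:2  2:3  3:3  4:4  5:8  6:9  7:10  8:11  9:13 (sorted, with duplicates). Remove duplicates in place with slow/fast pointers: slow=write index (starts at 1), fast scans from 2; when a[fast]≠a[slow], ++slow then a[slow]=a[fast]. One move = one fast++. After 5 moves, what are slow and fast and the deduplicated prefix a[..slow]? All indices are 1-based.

slow=5, fast=7, prefix=[2, 3, 4, 8, 9]

slow=1 fast=2: a[fast]=3≠a[slow]=2 write a[2]=3, slow++,fast++
slow=2 fast=3: a[fast]=3=a[slow] dup, fast++
slow=2 fast=4: a[fast]=4≠a[slow]=3 write a[3]=4, slow++,fast++
slow=3 fast=5: a[fast]=8≠a[slow]=4 write a[4]=8, slow++,fast++
slow=4 fast=6: a[fast]=9≠a[slow]=8 write a[5]=9, slow++,fast++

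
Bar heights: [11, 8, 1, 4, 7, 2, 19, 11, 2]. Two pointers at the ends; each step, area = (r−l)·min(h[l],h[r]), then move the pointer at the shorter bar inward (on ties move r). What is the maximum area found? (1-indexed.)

max area = 77

[1,9] min(11,2)*8=16 best=16 * → r--
[1,8] min(11,11)*7=77 best=77 * → r--
[1,7] min(11,19)*6=66 best=77 → l++
[2,7] min(8,19)*5=40 best=77 → l++
[3,7] min(1,19)*4=4 best=77 → l++
[4,7] min(4,19)*3=12 best=77 → l++
[5,7] min(7,19)*2=14 best=77 → l++
[6,7] min(2,19)*1=2 best=77 → l++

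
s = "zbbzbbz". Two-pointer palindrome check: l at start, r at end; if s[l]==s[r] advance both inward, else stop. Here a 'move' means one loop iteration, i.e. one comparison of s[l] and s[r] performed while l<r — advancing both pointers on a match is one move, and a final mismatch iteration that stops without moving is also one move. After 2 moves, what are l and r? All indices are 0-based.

l=2, r=4

[0,6] 'z'=='z' → l++,r--
[1,5] 'b'=='b' → l++,r--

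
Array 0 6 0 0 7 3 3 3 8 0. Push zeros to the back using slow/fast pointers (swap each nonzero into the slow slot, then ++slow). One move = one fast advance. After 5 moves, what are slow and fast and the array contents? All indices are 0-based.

slow=0 fast=0: a[fast]=0, fast++
slow=0 fast=1: a[fast]=6≠0 swap→a[0]=6, slow++,fast++
slow=1 fast=2: a[fast]=0, fast++
slow=1 fast=3: a[fast]=0, fast++
slow=1 fast=4: a[fast]=7≠0 swap→a[1]=7, slow++,fast++

slow=2, fast=5, a=[6, 7, 0, 0, 0, 3, 3, 3, 8, 0]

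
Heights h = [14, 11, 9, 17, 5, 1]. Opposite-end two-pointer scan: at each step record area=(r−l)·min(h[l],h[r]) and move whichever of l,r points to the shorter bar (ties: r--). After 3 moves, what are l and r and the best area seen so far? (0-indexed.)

[0,5] min(14,1)*5=5 best=5 * → r--
[0,4] min(14,5)*4=20 best=20 * → r--
[0,3] min(14,17)*3=42 best=42 * → l++

l=1, r=3, best area=42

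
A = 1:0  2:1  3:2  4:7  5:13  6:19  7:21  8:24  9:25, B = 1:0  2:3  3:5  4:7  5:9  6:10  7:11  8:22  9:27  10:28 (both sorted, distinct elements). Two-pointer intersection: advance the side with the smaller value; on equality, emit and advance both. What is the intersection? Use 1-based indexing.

intersection = [0, 7]

[i=1,j=1] 0==0 emit → i++,j++
[i=2,j=2] 1<3 → i++
[i=3,j=2] 2<3 → i++
[i=4,j=2] 7>3 → j++
[i=4,j=3] 7>5 → j++
[i=4,j=4] 7==7 emit → i++,j++
[i=5,j=5] 13>9 → j++
[i=5,j=6] 13>10 → j++
[i=5,j=7] 13>11 → j++
[i=5,j=8] 13<22 → i++
[i=6,j=8] 19<22 → i++
[i=7,j=8] 21<22 → i++
[i=8,j=8] 24>22 → j++
[i=8,j=9] 24<27 → i++
[i=9,j=9] 25<27 → i++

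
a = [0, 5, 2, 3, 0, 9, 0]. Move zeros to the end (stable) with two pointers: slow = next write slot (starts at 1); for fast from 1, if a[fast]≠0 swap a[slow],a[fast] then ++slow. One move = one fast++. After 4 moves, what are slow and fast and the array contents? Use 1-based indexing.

slow=4, fast=5, a=[5, 2, 3, 0, 0, 9, 0]

(s=1,f=1) a[fast]=0 → fast++
(s=1,f=2) a[fast]=5≠0 swap→a[1]=5 → slow++,fast++
(s=2,f=3) a[fast]=2≠0 swap→a[2]=2 → slow++,fast++
(s=3,f=4) a[fast]=3≠0 swap→a[3]=3 → slow++,fast++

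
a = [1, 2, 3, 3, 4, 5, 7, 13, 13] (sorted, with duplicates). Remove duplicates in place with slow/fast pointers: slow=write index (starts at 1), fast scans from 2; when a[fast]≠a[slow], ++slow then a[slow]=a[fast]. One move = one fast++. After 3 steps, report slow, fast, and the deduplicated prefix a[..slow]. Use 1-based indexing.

slow=3, fast=5, prefix=[1, 2, 3]

(s=1,f=2) a[fast]=2≠a[slow]=1 write a[2]=2 → slow++,fast++
(s=2,f=3) a[fast]=3≠a[slow]=2 write a[3]=3 → slow++,fast++
(s=3,f=4) a[fast]=3=a[slow] dup → fast++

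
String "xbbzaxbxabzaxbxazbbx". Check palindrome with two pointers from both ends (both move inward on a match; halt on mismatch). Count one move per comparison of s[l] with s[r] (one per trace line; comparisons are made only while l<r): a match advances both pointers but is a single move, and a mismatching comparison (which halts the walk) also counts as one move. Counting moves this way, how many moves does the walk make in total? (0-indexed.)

10 moves

l=0 r=19: 'x'=='x', l++,r--
l=1 r=18: 'b'=='b', l++,r--
l=2 r=17: 'b'=='b', l++,r--
l=3 r=16: 'z'=='z', l++,r--
l=4 r=15: 'a'=='a', l++,r--
l=5 r=14: 'x'=='x', l++,r--
l=6 r=13: 'b'=='b', l++,r--
l=7 r=12: 'x'=='x', l++,r--
l=8 r=11: 'a'=='a', l++,r--
l=9 r=10: 'b'!='z', stop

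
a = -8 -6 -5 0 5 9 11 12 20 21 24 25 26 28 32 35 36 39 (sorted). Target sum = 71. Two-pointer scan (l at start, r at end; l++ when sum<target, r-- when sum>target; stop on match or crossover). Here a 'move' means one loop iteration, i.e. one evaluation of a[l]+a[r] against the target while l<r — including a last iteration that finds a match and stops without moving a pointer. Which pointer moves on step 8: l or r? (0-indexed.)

l=0 r=17: -8+39=31 <71, l++
l=1 r=17: -6+39=33 <71, l++
l=2 r=17: -5+39=34 <71, l++
l=3 r=17: 0+39=39 <71, l++
l=4 r=17: 5+39=44 <71, l++
l=5 r=17: 9+39=48 <71, l++
l=6 r=17: 11+39=50 <71, l++
l=7 r=17: 12+39=51 <71, l++

l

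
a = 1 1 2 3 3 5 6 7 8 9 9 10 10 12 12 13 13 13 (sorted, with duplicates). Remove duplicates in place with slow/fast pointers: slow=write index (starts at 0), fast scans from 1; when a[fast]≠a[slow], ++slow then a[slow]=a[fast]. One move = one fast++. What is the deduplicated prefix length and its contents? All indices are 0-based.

(s=0,f=1) a[fast]=1=a[slow] dup → fast++
(s=0,f=2) a[fast]=2≠a[slow]=1 write a[1]=2 → slow++,fast++
(s=1,f=3) a[fast]=3≠a[slow]=2 write a[2]=3 → slow++,fast++
(s=2,f=4) a[fast]=3=a[slow] dup → fast++
(s=2,f=5) a[fast]=5≠a[slow]=3 write a[3]=5 → slow++,fast++
(s=3,f=6) a[fast]=6≠a[slow]=5 write a[4]=6 → slow++,fast++
(s=4,f=7) a[fast]=7≠a[slow]=6 write a[5]=7 → slow++,fast++
(s=5,f=8) a[fast]=8≠a[slow]=7 write a[6]=8 → slow++,fast++
(s=6,f=9) a[fast]=9≠a[slow]=8 write a[7]=9 → slow++,fast++
(s=7,f=10) a[fast]=9=a[slow] dup → fast++
(s=7,f=11) a[fast]=10≠a[slow]=9 write a[8]=10 → slow++,fast++
(s=8,f=12) a[fast]=10=a[slow] dup → fast++
(s=8,f=13) a[fast]=12≠a[slow]=10 write a[9]=12 → slow++,fast++
(s=9,f=14) a[fast]=12=a[slow] dup → fast++
(s=9,f=15) a[fast]=13≠a[slow]=12 write a[10]=13 → slow++,fast++
(s=10,f=16) a[fast]=13=a[slow] dup → fast++
(s=10,f=17) a[fast]=13=a[slow] dup → fast++

length 11; prefix = [1, 2, 3, 5, 6, 7, 8, 9, 10, 12, 13]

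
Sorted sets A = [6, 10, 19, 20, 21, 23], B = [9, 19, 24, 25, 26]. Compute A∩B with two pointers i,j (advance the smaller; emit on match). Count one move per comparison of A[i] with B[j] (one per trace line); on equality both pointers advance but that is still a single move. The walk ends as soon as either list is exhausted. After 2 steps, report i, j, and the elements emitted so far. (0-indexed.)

i=1, j=1, emitted=[]

[i=0,j=0] 6<9 → i++
[i=1,j=0] 10>9 → j++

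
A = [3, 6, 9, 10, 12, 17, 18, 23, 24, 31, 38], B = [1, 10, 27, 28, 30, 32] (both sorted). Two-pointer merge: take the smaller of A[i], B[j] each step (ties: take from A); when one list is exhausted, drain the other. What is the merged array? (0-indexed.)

[1, 3, 6, 9, 10, 10, 12, 17, 18, 23, 24, 27, 28, 30, 31, 32, 38]

i=0 j=0: A[i]=3>B[j]=1 take 1, j++
i=0 j=1: A[i]=3<=B[j]=10 take 3, i++
i=1 j=1: A[i]=6<=B[j]=10 take 6, i++
i=2 j=1: A[i]=9<=B[j]=10 take 9, i++
i=3 j=1: A[i]=10<=B[j]=10 take 10, i++
i=4 j=1: A[i]=12>B[j]=10 take 10, j++
i=4 j=2: A[i]=12<=B[j]=27 take 12, i++
i=5 j=2: A[i]=17<=B[j]=27 take 17, i++
i=6 j=2: A[i]=18<=B[j]=27 take 18, i++
i=7 j=2: A[i]=23<=B[j]=27 take 23, i++
i=8 j=2: A[i]=24<=B[j]=27 take 24, i++
i=9 j=2: A[i]=31>B[j]=27 take 27, j++
i=9 j=3: A[i]=31>B[j]=28 take 28, j++
i=9 j=4: A[i]=31>B[j]=30 take 30, j++
i=9 j=5: A[i]=31<=B[j]=32 take 31, i++
i=10 j=5: A[i]=38>B[j]=32 take 32, j++
i=10 j=6: B done, take A[i]=38, i++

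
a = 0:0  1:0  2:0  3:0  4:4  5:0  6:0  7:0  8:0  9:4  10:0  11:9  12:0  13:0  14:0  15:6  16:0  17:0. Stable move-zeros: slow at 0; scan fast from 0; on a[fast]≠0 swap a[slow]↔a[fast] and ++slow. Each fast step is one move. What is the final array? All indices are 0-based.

[4, 4, 9, 6, 0, 0, 0, 0, 0, 0, 0, 0, 0, 0, 0, 0, 0, 0]

slow=0 fast=0: a[fast]=0, fast++
slow=0 fast=1: a[fast]=0, fast++
slow=0 fast=2: a[fast]=0, fast++
slow=0 fast=3: a[fast]=0, fast++
slow=0 fast=4: a[fast]=4≠0 swap→a[0]=4, slow++,fast++
slow=1 fast=5: a[fast]=0, fast++
slow=1 fast=6: a[fast]=0, fast++
slow=1 fast=7: a[fast]=0, fast++
slow=1 fast=8: a[fast]=0, fast++
slow=1 fast=9: a[fast]=4≠0 swap→a[1]=4, slow++,fast++
slow=2 fast=10: a[fast]=0, fast++
slow=2 fast=11: a[fast]=9≠0 swap→a[2]=9, slow++,fast++
slow=3 fast=12: a[fast]=0, fast++
slow=3 fast=13: a[fast]=0, fast++
slow=3 fast=14: a[fast]=0, fast++
slow=3 fast=15: a[fast]=6≠0 swap→a[3]=6, slow++,fast++
slow=4 fast=16: a[fast]=0, fast++
slow=4 fast=17: a[fast]=0, fast++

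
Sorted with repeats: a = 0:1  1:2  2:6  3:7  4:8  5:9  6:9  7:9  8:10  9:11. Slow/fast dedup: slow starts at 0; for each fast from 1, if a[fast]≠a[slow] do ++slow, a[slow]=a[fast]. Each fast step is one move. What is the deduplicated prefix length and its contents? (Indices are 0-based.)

(s=0,f=1) a[fast]=2≠a[slow]=1 write a[1]=2 → slow++,fast++
(s=1,f=2) a[fast]=6≠a[slow]=2 write a[2]=6 → slow++,fast++
(s=2,f=3) a[fast]=7≠a[slow]=6 write a[3]=7 → slow++,fast++
(s=3,f=4) a[fast]=8≠a[slow]=7 write a[4]=8 → slow++,fast++
(s=4,f=5) a[fast]=9≠a[slow]=8 write a[5]=9 → slow++,fast++
(s=5,f=6) a[fast]=9=a[slow] dup → fast++
(s=5,f=7) a[fast]=9=a[slow] dup → fast++
(s=5,f=8) a[fast]=10≠a[slow]=9 write a[6]=10 → slow++,fast++
(s=6,f=9) a[fast]=11≠a[slow]=10 write a[7]=11 → slow++,fast++

length 8; prefix = [1, 2, 6, 7, 8, 9, 10, 11]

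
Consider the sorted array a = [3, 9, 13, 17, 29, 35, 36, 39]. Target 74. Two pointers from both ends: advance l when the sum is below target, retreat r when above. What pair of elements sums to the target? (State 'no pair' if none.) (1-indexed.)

(35, 39)

[1,8] 3+39=42 <74 → l++
[2,8] 9+39=48 <74 → l++
[3,8] 13+39=52 <74 → l++
[4,8] 17+39=56 <74 → l++
[5,8] 29+39=68 <74 → l++
[6,8] 35+39=74 → found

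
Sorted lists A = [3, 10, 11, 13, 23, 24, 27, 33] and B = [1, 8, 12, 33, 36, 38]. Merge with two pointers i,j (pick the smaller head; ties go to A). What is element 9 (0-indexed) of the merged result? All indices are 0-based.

merged[9] = 27

[i=0,j=0] A[i]=3>B[j]=1 take 1 → j++
[i=0,j=1] A[i]=3<=B[j]=8 take 3 → i++
[i=1,j=1] A[i]=10>B[j]=8 take 8 → j++
[i=1,j=2] A[i]=10<=B[j]=12 take 10 → i++
[i=2,j=2] A[i]=11<=B[j]=12 take 11 → i++
[i=3,j=2] A[i]=13>B[j]=12 take 12 → j++
[i=3,j=3] A[i]=13<=B[j]=33 take 13 → i++
[i=4,j=3] A[i]=23<=B[j]=33 take 23 → i++
[i=5,j=3] A[i]=24<=B[j]=33 take 24 → i++
[i=6,j=3] A[i]=27<=B[j]=33 take 27 → i++
[i=7,j=3] A[i]=33<=B[j]=33 take 33 → i++
[i=8,j=3] A done, take B[j]=33 → j++
[i=8,j=4] A done, take B[j]=36 → j++
[i=8,j=5] A done, take B[j]=38 → j++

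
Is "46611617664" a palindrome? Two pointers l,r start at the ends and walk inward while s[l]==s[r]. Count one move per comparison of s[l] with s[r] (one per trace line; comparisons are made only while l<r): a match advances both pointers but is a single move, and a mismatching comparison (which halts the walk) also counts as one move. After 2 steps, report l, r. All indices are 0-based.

l=0 r=10: '4'=='4', l++,r--
l=1 r=9: '6'=='6', l++,r--

l=2, r=8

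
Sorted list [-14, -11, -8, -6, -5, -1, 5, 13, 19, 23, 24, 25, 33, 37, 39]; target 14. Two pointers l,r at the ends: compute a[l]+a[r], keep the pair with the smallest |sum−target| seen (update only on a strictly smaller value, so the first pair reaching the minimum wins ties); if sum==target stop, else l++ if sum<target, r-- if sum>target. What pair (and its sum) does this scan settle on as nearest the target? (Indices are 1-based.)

pair (-11, 25) with sum 14 (|Δ|=0)

[1,15] -14+39=25 d=11 * → r--
[1,14] -14+37=23 d=9 * → r--
[1,13] -14+33=19 d=5 * → r--
[1,12] -14+25=11 d=3 * → l++
[2,12] -11+25=14 d=0 * → stop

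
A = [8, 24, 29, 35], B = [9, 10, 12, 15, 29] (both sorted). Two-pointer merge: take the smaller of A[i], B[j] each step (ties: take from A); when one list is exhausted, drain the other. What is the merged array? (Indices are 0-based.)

[8, 9, 10, 12, 15, 24, 29, 29, 35]

[i=0,j=0] A[i]=8<=B[j]=9 take 8 → i++
[i=1,j=0] A[i]=24>B[j]=9 take 9 → j++
[i=1,j=1] A[i]=24>B[j]=10 take 10 → j++
[i=1,j=2] A[i]=24>B[j]=12 take 12 → j++
[i=1,j=3] A[i]=24>B[j]=15 take 15 → j++
[i=1,j=4] A[i]=24<=B[j]=29 take 24 → i++
[i=2,j=4] A[i]=29<=B[j]=29 take 29 → i++
[i=3,j=4] A[i]=35>B[j]=29 take 29 → j++
[i=3,j=5] B done, take A[i]=35 → i++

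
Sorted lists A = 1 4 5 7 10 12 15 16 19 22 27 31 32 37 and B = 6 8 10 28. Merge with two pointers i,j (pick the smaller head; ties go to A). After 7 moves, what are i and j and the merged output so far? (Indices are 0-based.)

i=5, j=2, merged so far=[1, 4, 5, 6, 7, 8, 10]

[i=0,j=0] A[i]=1<=B[j]=6 take 1 → i++
[i=1,j=0] A[i]=4<=B[j]=6 take 4 → i++
[i=2,j=0] A[i]=5<=B[j]=6 take 5 → i++
[i=3,j=0] A[i]=7>B[j]=6 take 6 → j++
[i=3,j=1] A[i]=7<=B[j]=8 take 7 → i++
[i=4,j=1] A[i]=10>B[j]=8 take 8 → j++
[i=4,j=2] A[i]=10<=B[j]=10 take 10 → i++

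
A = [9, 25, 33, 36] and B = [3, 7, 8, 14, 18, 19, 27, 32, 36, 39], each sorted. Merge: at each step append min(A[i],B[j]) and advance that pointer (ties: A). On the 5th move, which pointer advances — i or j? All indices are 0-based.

j

[i=0,j=0] A[i]=9>B[j]=3 take 3 → j++
[i=0,j=1] A[i]=9>B[j]=7 take 7 → j++
[i=0,j=2] A[i]=9>B[j]=8 take 8 → j++
[i=0,j=3] A[i]=9<=B[j]=14 take 9 → i++
[i=1,j=3] A[i]=25>B[j]=14 take 14 → j++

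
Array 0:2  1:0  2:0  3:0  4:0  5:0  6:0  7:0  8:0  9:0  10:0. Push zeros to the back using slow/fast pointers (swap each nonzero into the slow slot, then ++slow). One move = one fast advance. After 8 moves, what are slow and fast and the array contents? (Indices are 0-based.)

slow=0 fast=0: a[fast]=2≠0 swap→a[0]=2, slow++,fast++
slow=1 fast=1: a[fast]=0, fast++
slow=1 fast=2: a[fast]=0, fast++
slow=1 fast=3: a[fast]=0, fast++
slow=1 fast=4: a[fast]=0, fast++
slow=1 fast=5: a[fast]=0, fast++
slow=1 fast=6: a[fast]=0, fast++
slow=1 fast=7: a[fast]=0, fast++

slow=1, fast=8, a=[2, 0, 0, 0, 0, 0, 0, 0, 0, 0, 0]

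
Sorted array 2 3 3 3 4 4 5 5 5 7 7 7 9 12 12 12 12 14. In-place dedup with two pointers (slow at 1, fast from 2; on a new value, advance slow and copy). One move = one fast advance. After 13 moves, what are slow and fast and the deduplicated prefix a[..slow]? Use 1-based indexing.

slow=7, fast=15, prefix=[2, 3, 4, 5, 7, 9, 12]

slow=1 fast=2: a[fast]=3≠a[slow]=2 write a[2]=3, slow++,fast++
slow=2 fast=3: a[fast]=3=a[slow] dup, fast++
slow=2 fast=4: a[fast]=3=a[slow] dup, fast++
slow=2 fast=5: a[fast]=4≠a[slow]=3 write a[3]=4, slow++,fast++
slow=3 fast=6: a[fast]=4=a[slow] dup, fast++
slow=3 fast=7: a[fast]=5≠a[slow]=4 write a[4]=5, slow++,fast++
slow=4 fast=8: a[fast]=5=a[slow] dup, fast++
slow=4 fast=9: a[fast]=5=a[slow] dup, fast++
slow=4 fast=10: a[fast]=7≠a[slow]=5 write a[5]=7, slow++,fast++
slow=5 fast=11: a[fast]=7=a[slow] dup, fast++
slow=5 fast=12: a[fast]=7=a[slow] dup, fast++
slow=5 fast=13: a[fast]=9≠a[slow]=7 write a[6]=9, slow++,fast++
slow=6 fast=14: a[fast]=12≠a[slow]=9 write a[7]=12, slow++,fast++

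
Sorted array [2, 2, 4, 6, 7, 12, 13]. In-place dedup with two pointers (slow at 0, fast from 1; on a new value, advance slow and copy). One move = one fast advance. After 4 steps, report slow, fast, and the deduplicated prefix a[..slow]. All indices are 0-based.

slow=0 fast=1: a[fast]=2=a[slow] dup, fast++
slow=0 fast=2: a[fast]=4≠a[slow]=2 write a[1]=4, slow++,fast++
slow=1 fast=3: a[fast]=6≠a[slow]=4 write a[2]=6, slow++,fast++
slow=2 fast=4: a[fast]=7≠a[slow]=6 write a[3]=7, slow++,fast++

slow=3, fast=5, prefix=[2, 4, 6, 7]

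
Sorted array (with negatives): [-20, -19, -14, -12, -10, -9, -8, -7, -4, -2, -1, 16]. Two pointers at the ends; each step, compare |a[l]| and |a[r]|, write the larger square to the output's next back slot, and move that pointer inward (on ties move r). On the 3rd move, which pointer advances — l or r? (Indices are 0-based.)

r

[0,11] |-20|>|16| out[11]=400 → l++
[1,11] |-19|>|16| out[10]=361 → l++
[2,11] |-14|<=|16| out[9]=256 → r--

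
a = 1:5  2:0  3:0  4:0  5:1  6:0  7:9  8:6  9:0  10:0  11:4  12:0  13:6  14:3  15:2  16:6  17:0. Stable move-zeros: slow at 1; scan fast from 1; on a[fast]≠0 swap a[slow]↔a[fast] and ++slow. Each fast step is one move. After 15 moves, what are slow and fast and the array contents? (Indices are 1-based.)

slow=9, fast=16, a=[5, 1, 9, 6, 4, 6, 3, 2, 0, 0, 0, 0, 0, 0, 0, 6, 0]

slow=1 fast=1: a[fast]=5≠0 swap→a[1]=5, slow++,fast++
slow=2 fast=2: a[fast]=0, fast++
slow=2 fast=3: a[fast]=0, fast++
slow=2 fast=4: a[fast]=0, fast++
slow=2 fast=5: a[fast]=1≠0 swap→a[2]=1, slow++,fast++
slow=3 fast=6: a[fast]=0, fast++
slow=3 fast=7: a[fast]=9≠0 swap→a[3]=9, slow++,fast++
slow=4 fast=8: a[fast]=6≠0 swap→a[4]=6, slow++,fast++
slow=5 fast=9: a[fast]=0, fast++
slow=5 fast=10: a[fast]=0, fast++
slow=5 fast=11: a[fast]=4≠0 swap→a[5]=4, slow++,fast++
slow=6 fast=12: a[fast]=0, fast++
slow=6 fast=13: a[fast]=6≠0 swap→a[6]=6, slow++,fast++
slow=7 fast=14: a[fast]=3≠0 swap→a[7]=3, slow++,fast++
slow=8 fast=15: a[fast]=2≠0 swap→a[8]=2, slow++,fast++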